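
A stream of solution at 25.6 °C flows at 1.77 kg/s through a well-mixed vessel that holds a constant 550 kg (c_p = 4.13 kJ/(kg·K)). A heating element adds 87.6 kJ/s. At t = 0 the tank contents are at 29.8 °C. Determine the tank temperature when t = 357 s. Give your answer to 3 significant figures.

M c_p dT/dt = ṁ c_p (T_in − T) + Q̇.
Rearrange: dT/dt = (T_ss − T)/τ with τ = M/ṁ = 310.73 s and T_ss = T_in + Q̇/(ṁ c_p) = 37.583 °C.
This is linear first-order; T(t) = T_ss + (T₀ − T_ss) e^(−t/τ).
T(357) = 37.583 + (-7.7834)·e^(−357/310.73) = 37.583 + (-7.7834)·0.31699 = 35.116 °C.

35.1 °C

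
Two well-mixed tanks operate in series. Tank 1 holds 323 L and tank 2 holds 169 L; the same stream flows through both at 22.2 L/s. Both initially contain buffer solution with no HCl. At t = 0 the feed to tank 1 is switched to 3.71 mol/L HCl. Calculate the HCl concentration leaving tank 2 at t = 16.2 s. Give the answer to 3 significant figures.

Time constants: τᵢ = Vᵢ/Q for each well-mixed tank.
τ₁ = 323/22.2 = 14.550 s; τ₂ = 169/22.2 = 7.6126 s.
Tank 1: C₁ = C_in(1 − e^(−t/τ₁)). Tank 2 (τ₁ ≠ τ₂): C₂ = C_in[1 − (τ₁ e^(−t/τ₁) − τ₂ e^(−t/τ₂))/(τ₁ − τ₂)].
At t = 16.2: e^(−t/τ₁) = 0.32843, e^(−t/τ₂) = 0.11907.
C₂ = 3.71·[1 − (14.550·0.32843 − 7.6126·0.11907)/(6.9369)] = 3.71·0.44182 = 1.6392 mol/L.

1.64 mol/L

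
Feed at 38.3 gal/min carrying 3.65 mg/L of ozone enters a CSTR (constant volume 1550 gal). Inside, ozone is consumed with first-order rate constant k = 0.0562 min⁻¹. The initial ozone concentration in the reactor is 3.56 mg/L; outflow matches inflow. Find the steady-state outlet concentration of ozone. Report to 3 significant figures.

Species balance: V dC/dt = Q C_in − Q C − k V C.
Steady state (dC/dt = 0): C_ss = Q C_in/(Q + kV) = C_in/(1 + kV/Q).
C_ss = 38.3·3.65/(38.3 + 0.0562·1550) = 139.79/125.41 = 1.1147 mg/L.

1.11 mg/L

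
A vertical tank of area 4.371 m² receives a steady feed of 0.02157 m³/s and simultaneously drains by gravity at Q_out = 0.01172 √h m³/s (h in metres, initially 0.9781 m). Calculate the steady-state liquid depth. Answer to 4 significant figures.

3.387 m

Level balance: A dh/dt = 0.02157 − 0.01172 √h. Setting dh/dt = 0:
Q_in = 0.01172 √h_ss ⇒ √h_ss = 0.02157/0.01172 = 1.84044.
h_ss = 1.84044² = 3.38723 m. (Since h₀ = 0.9781 m < h_ss, the level will rise toward this value.)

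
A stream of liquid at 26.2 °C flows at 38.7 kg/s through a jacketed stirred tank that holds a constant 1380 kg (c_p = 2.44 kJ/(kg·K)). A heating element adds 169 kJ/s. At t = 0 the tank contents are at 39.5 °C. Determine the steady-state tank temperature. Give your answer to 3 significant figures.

28.0 °C

Heat balance on the well-mixed liquid: M c_p dT/dt = ṁ c_p (T_in − T) + 169.
At steady state dT/dt = 0 ⇒ T_ss = T_in + Q̇/(ṁ c_p) = 26.2 + 169/(38.7·2.44) = 27.990 °C.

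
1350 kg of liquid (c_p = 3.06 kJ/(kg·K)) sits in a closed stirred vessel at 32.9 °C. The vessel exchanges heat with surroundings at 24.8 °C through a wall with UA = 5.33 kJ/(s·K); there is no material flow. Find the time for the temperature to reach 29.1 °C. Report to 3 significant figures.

491 s

Energy balance: M c_p dT/dt = −UA(T − T_amb).
τ = M c_p/UA = 775.05 s; T_ss = T_amb = 24.800 °C.
T(t) = T_ss + (T₀ − T_ss)e^(−t/τ); set T = 29.1:
t = −τ ln[(T − T_ss)/(T₀ − T_ss)] = −775.05 · ln(0.53086) = 490.80 s.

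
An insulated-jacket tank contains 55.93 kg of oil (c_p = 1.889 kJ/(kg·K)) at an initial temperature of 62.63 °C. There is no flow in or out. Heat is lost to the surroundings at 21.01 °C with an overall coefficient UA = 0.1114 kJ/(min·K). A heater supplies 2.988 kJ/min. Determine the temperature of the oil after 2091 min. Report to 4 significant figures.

49.46 °C

Lumped-capacitance energy balance: M c_p dT/dt = UA(T_amb − T) + Q̇.
dT/dt = (T_ss − T)/τ with T_ss = T_amb + Q̇/UA = 21.01 + 2.988/0.1114 = 47.8323 °C, τ = M c_p/UA = 55.93·1.889/0.1114 = 948.400 min.
This is linear first-order; T(t) = T_ss + (T₀ − T_ss) e^(−t/τ).
T(2091) = 47.8323 + (14.7977)·0.110276 = 49.4641 °C.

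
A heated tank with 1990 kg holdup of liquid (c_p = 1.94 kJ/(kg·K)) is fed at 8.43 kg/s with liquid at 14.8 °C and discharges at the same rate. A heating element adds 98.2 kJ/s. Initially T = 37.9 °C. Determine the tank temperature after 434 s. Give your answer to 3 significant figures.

M c_p dT/dt = ṁ c_p (T_in − T) + Q̇.
τ = M/ṁ = 236.06 s; T_ss = T_in + Q̇/(ṁ c_p) = 14.8 + 98.2/(8.43·1.94) = 20.805 °C.
Solution: T(t) = T_ss + (T₀ − T_ss) e^(−t/τ).
T(434) = 20.805 + (17.095)·e^(−434/236.06) = 20.805 + (17.095)·0.15906 = 23.524 °C.

23.5 °C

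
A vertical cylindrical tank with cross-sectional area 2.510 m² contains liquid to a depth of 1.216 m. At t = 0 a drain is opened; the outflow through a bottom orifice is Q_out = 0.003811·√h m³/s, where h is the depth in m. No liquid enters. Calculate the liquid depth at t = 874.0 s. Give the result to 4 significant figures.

0.1929 m

A dh/dt = −Q_out = −0.003811 √h.
This is separable: 2 d(√h)/dt = −0.003811/A, so √h = √h₀ − (0.003811/(2A)) t.
√h = √1.216 − 0.003811·874.0/(2·2.510) = 1.10272 − 0.663509 = 0.439215.
h = 0.439215² = 0.192910 m.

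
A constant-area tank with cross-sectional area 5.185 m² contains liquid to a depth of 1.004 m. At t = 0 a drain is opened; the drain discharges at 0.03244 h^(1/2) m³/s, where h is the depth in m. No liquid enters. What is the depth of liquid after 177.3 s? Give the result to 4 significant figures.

A dh/dt = −Q_out = −0.03244 √h.
This is separable: 2 d(√h)/dt = −0.03244/A, so √h = √h₀ − (0.03244/(2A)) t.
√h = √1.004 − 0.03244·177.3/(2·5.185) = 1.00200 − 0.554640 = 0.447358.
h = 0.447358² = 0.200130 m.

0.2001 m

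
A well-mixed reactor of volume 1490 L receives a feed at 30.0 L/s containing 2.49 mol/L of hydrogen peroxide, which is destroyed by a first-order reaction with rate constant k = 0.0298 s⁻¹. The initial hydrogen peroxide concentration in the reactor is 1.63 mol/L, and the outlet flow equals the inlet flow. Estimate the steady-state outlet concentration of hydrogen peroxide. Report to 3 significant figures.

1.00 mol/L

Accumulation = in − out − consumed: V dC/dt = Q C_in − Q C − k V C.
Steady state (dC/dt = 0): C_ss = Q C_in/(Q + kV) = C_in/(1 + kV/Q).
C_ss = 30.0·2.49/(30.0 + 0.0298·1490) = 74.700/74.402 = 1.0040 mol/L.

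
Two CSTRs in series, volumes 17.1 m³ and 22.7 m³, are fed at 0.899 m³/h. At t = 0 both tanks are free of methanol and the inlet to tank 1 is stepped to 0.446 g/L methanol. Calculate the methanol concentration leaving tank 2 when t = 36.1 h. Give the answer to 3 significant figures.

0.217 g/L

Time constants: τᵢ = Vᵢ/Q for each well-mixed tank.
τ₁ = 17.1/0.899 = 19.021 h; τ₂ = 22.7/0.899 = 25.250 h.
Solving the cascade with C₁(0)=C₂(0)=0 gives C₂(t) = C_in[1 − (τ₁ e^(−t/τ₁) − τ₂ e^(−t/τ₂))/(τ₁ − τ₂)].
At t = 36.1: e^(−t/τ₁) = 0.14988, e^(−t/τ₂) = 0.23938.
C₂ = 0.446·[1 − (19.021·0.14988 − 25.250·0.23938)/(-6.2291)] = 0.446·0.48732 = 0.21735 g/L.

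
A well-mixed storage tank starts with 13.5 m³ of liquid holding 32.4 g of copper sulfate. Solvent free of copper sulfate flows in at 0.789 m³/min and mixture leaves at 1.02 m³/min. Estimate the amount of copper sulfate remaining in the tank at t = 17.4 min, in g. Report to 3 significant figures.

Let m(t) be the amount of copper sulfate. Volume: V(t) = V₀ + (Q_in − Q_out) t = 13.5 − 0.23100 t; V(17.4) = 9.4806 m³.
No copper sulfate enters, so dm/dt = −Q_out · (m/V).
dm/m = −Q_out dt/(V₀ − 0.23100 t); integrating gives ln(m/m₀) = −(Q_out/(Q_in−Q_out)) ln(V/V₀).
m = m₀ (V₀/V)^(Q_out/(Q_in−Q_out)) = 32.4 × (13.5/9.4806)^(-4.4156) = 6.8040 g.

6.80 g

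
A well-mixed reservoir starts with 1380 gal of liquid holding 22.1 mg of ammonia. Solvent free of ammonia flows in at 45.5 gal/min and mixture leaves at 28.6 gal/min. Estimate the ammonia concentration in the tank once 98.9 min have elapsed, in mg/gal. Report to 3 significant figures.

Let m(t) be the amount of ammonia. Volume: V(t) = V₀ + (Q_in − Q_out) t = 1380 + 16.900 t; V(98.9) = 3051.4 gal.
Solute balance: dm/dt = 0 − Q_out C = −Q_out m/V(t).
Separate: dm/m = −Q_out dt/V(t) ⇒ ln(m/m₀) = −(Q_out/(Q_in−Q_out)) ln(V/V₀).
m = m₀ (V₀/V)^(Q_out/(Q_in−Q_out)) = 22.1 × (1380/3051.4)^(1.6923) = 5.7701 mg.
C = m/V = 5.7701/3051.4 = 0.0018910 mg/gal.

0.00189 mg/gal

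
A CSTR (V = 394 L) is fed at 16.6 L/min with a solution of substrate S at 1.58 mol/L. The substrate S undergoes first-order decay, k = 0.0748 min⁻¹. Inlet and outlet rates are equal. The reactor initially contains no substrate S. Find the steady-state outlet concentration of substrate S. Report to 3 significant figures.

0.569 mol/L

Species balance: V dC/dt = Q C_in − Q C − k V C.
At steady state: 0 = Q C_in − (Q + kV) C_ss, so C_ss = Q C_in/(Q + kV).
C_ss = 16.6·1.58/(16.6 + 0.0748·394) = 26.228/46.071 = 0.56929 mol/L.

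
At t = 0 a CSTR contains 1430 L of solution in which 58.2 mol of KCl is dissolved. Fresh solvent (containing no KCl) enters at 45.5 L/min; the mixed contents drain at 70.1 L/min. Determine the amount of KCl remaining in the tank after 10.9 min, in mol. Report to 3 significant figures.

Let m(t) be the amount of KCl. Volume: V(t) = V₀ + (Q_in − Q_out) t = 1430 − 24.600 t; V(10.9) = 1161.9 L.
Species balance (pure solvent in): dm/dt = −Q_out · m/V(t).
Separate: dm/m = −Q_out dt/V(t) ⇒ ln(m/m₀) = −(Q_out/(Q_in−Q_out)) ln(V/V₀).
m = m₀ (V₀/V)^(Q_out/(Q_in−Q_out)) = 58.2 × (1430/1161.9)^(-2.8496) = 32.206 mol.

32.2 mol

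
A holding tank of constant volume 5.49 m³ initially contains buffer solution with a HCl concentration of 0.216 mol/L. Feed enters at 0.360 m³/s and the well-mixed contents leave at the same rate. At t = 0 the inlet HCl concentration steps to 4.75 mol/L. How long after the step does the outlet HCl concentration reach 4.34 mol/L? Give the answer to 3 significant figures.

36.6 s

Transient balance on the dissolved component: V dC/dt = Q(C_in − C), so τ = V/Q = 15.250 s.
C(t) = C_in + (C₀ − C_in) e^(−t/τ). Set C = 4.34 and solve for t:
e^(−t/τ) = (C − C_in)/(C₀ − C_in) = (4.34 − 4.75)/(0.216 − 4.75) = 0.090428
t = −τ ln(…) = 15.250 × 2.4032 = 36.649 s.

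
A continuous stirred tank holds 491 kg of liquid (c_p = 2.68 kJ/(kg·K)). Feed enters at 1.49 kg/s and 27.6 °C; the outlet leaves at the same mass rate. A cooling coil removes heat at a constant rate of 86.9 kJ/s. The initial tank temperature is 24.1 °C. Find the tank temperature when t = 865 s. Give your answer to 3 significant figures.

M c_p dT/dt = ṁ c_p (T_in − T) − Q̇.
Rearrange: dT/dt = (T_ss − T)/τ with τ = M/ṁ = 329.53 s and T_ss = T_in − Q̇/(ṁ c_p) = 5.8380 °C.
T approaches T_ss exponentially: T(t) = T_ss + (T₀ − T_ss) e^(−t/τ).
T(865) = 5.8380 + (18.262)·e^(−865/329.53) = 5.8380 + (18.262)·0.072443 = 7.1610 °C.

7.16 °C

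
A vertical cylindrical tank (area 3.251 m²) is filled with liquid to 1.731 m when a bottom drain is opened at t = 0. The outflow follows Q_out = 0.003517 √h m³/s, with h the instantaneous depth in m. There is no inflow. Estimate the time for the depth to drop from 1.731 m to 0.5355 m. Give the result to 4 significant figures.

Accumulation of liquid (constant cross-section A): A dh/dt = −0.003517 √h.
Separate and integrate: 2(√h − √h₀) = −(0.003517/A) t.
t = 2A(√h₀ − √h)/0.003517 = 2·3.251·(√1.731 − √0.5355)/0.003517
  = 6.50200 × (1.31567 − 0.731779) / 0.003517 = 1079.47 s.

1079 s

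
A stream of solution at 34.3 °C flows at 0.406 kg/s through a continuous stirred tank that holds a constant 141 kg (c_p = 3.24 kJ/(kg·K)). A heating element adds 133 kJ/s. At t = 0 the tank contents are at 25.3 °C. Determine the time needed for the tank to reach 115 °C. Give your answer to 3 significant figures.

585 s

M c_p dT/dt = ṁ c_p (T_in − T) + Q̇.
τ = M/ṁ = 347.29 s; T_ss = T_in + Q̇/(ṁ c_p) = 135.41 °C.
T(t) = T_ss + (T₀ − T_ss) e^(−t/τ). Set T = 115:
e^(−t/τ) = (115 − 135.41)/(25.3 − 135.41) = 0.18534
t = −347.29 · ln(0.18534) = 585.39 s.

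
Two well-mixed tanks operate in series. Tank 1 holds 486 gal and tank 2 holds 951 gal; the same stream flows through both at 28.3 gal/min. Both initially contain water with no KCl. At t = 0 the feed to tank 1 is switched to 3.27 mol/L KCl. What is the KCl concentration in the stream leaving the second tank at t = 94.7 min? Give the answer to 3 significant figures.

2.88 mol/L

Time constants: τᵢ = Vᵢ/Q for each well-mixed tank.
τ₁ = 486/28.3 = 17.173 min; τ₂ = 951/28.3 = 33.604 min.
Solving the cascade with C₁(0)=C₂(0)=0 gives C₂(t) = C_in[1 − (τ₁ e^(−t/τ₁) − τ₂ e^(−t/τ₂))/(τ₁ − τ₂)].
At t = 94.7: e^(−t/τ₁) = 0.0040282, e^(−t/τ₂) = 0.059719.
C₂ = 3.27·[1 − (17.173·0.0040282 − 33.604·0.059719)/(-16.431)] = 3.27·0.88207 = 2.8844 mol/L.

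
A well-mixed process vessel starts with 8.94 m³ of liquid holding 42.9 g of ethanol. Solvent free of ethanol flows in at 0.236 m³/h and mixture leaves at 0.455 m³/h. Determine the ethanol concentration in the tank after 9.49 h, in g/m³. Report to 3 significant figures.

3.61 g/m³

Total volume: dV/dt = Q_in − Q_out = -0.21900 m³/h, so V(t) = 8.94 − 0.21900 t and V(9.49) = 6.8617 m³.
Species balance (pure solvent in): dm/dt = −Q_out · m/V(t).
Separate: dm/m = −Q_out dt/V(t) ⇒ ln(m/m₀) = −(Q_out/(Q_in−Q_out)) ln(V/V₀).
m = m₀ (V₀/V)^(Q_out/(Q_in−Q_out)) = 42.9 × (8.94/6.8617)^(-2.0776) = 24.759 g.
C = m/V = 24.759/6.8617 = 3.6082 g/m³.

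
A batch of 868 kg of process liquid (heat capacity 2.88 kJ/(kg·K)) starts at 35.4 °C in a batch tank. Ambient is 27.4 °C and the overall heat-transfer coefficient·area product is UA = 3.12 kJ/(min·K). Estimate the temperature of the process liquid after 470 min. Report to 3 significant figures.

31.8 °C

Lumped-capacitance energy balance: M c_p dT/dt = UA(T_amb − T).
dT/dt = (T_ss − T)/τ with T_ss = T_amb = 27.400 °C, τ = M c_p/UA = 868·2.88/3.12 = 801.23 min.
Integrating: T(t) = T_ss + (T₀ − T_ss) e^(−t/τ).
T(470) = 27.400 + (8.0000)·0.55622 = 31.850 °C.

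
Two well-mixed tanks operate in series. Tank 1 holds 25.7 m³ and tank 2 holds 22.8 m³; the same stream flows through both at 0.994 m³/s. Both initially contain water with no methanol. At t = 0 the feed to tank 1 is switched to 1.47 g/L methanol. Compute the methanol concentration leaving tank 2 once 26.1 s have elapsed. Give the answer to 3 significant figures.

0.427 g/L

Time constants: τᵢ = Vᵢ/Q for each well-mixed tank.
τ₁ = 25.7/0.994 = 25.855 s; τ₂ = 22.8/0.994 = 22.938 s.
Solving the cascade with C₁(0)=C₂(0)=0 gives C₂(t) = C_in[1 − (τ₁ e^(−t/τ₁) − τ₂ e^(−t/τ₂))/(τ₁ − τ₂)].
At t = 26.1: e^(−t/τ₁) = 0.36441, e^(−t/τ₂) = 0.32050.
C₂ = 1.47·[1 − (25.855·0.36441 − 22.938·0.32050)/(2.9175)] = 1.47·0.29036 = 0.42683 g/L.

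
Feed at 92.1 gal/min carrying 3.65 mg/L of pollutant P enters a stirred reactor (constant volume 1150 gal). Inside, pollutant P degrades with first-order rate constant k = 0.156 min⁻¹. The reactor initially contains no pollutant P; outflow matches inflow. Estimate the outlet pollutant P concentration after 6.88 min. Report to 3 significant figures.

0.994 mg/L

Species balance: V dC/dt = Q C_in − Q C − k V C.
This is linear with rate a = Q/V + k = 0.23609 min⁻¹.
C_ss = Q C_in/(Q + kV) = 1.2382 mg/L; C(t) = C_ss + (C₀ − C_ss) e^(−a t).
C(6.88) = 1.2382 + (-1.2382)·e^(−0.23609·6.88) = 1.2382 + (-1.2382)·0.19705 = 0.99419 mg/L.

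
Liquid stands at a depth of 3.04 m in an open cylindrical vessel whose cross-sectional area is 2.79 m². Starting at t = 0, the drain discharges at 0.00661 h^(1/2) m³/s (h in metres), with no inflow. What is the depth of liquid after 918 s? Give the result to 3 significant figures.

Accumulation of liquid (constant cross-section A): A dh/dt = −0.00661 √h.
∫ h^(−1/2) dh = −(0.00661/A) ∫ dt, giving 2√h = 2√h₀ − (0.00661/A) t.
√h = √3.04 − 0.00661·918/(2·2.79) = 1.7436 − 1.0875 = 0.65611.
h = 0.65611² = 0.43048 m.

0.430 m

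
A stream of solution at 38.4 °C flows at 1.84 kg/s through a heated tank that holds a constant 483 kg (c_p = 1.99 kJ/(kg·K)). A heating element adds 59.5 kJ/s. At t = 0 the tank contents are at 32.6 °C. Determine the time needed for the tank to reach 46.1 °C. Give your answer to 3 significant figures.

Unsteady energy balance on the tank contents: M c_p dT/dt = ṁ c_p (T_in − T) + 59.5.
τ = M/ṁ = 262.50 s; T_ss = T_in + Q̇/(ṁ c_p) = 54.650 °C.
T(t) = T_ss + (T₀ − T_ss) e^(−t/τ). Set T = 46.1:
e^(−t/τ) = (46.1 − 54.650)/(32.6 − 54.650) = 0.38775
t = −262.50 · ln(0.38775) = 248.69 s.

249 s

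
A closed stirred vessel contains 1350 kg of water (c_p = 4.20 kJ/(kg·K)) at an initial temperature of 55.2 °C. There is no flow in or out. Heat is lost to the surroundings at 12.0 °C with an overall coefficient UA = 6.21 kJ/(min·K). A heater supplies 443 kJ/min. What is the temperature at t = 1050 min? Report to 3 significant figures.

74.4 °C

Lumped-capacitance energy balance: M c_p dT/dt = UA(T_amb − T) + Q̇.
dT/dt = (T_ss − T)/τ with T_ss = T_amb + Q̇/UA = 12.0 + 443/6.21 = 83.337 °C, τ = M c_p/UA = 1350·4.20/6.21 = 913.04 min.
T approaches T_ss exponentially: T(t) = T_ss + (T₀ − T_ss) e^(−t/τ).
T(1050) = 83.337 + (-28.137)·0.31664 = 74.427 °C.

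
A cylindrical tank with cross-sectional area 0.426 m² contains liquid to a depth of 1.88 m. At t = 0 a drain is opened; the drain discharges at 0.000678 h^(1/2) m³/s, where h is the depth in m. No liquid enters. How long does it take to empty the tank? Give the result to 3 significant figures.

1720 s

A dh/dt = −Q_out = −0.000678 √h.
∫ h^(−1/2) dh = −(0.000678/A) ∫ dt, giving 2√h = 2√h₀ − (0.000678/A) t.
Tank is empty when √h = 0: t_empty = 2A√h₀/0.000678.
t_empty = 2·0.426·√1.88/0.000678 = 0.85200·1.3711/0.000678 = 1723.0 s.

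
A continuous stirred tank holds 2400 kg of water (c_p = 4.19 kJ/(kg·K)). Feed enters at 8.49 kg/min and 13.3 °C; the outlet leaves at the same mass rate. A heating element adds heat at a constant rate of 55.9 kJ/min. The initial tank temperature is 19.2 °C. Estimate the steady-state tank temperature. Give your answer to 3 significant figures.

M c_p dT/dt = ṁ c_p (T_in − T) + Q̇.
At steady state dT/dt = 0 ⇒ T_ss = T_in + Q̇/(ṁ c_p) = 13.3 + 55.9/(8.49·4.19) = 14.871 °C.

14.9 °C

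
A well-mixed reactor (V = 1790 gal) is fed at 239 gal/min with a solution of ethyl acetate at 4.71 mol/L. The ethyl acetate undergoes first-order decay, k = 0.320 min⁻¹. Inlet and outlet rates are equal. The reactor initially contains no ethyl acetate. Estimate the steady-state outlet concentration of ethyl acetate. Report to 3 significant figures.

1.39 mol/L

V dC/dt = Q(C_in − C) − k V C.
Steady state (dC/dt = 0): C_ss = Q C_in/(Q + kV) = C_in/(1 + kV/Q).
C_ss = 239·4.71/(239 + 0.320·1790) = 1125.7/811.80 = 1.3867 mol/L.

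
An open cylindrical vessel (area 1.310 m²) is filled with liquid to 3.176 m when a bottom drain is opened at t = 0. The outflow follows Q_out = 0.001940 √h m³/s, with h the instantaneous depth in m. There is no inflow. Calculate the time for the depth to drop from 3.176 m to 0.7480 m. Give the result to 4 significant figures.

1239 s

With no inflow, A dh/dt = −0.001940 √h.
Separate and integrate: 2(√h − √h₀) = −(0.001940/A) t.
t = 2A(√h₀ − √h)/0.001940 = 2·1.310·(√3.176 − √0.7480)/0.001940
  = 2.62000 × (1.78213 − 0.864870) / 0.001940 = 1238.78 s.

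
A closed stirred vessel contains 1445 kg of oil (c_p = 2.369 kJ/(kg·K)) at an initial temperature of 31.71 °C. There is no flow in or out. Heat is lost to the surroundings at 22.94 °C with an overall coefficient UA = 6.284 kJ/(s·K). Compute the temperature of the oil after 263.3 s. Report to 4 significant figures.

Lumped-capacitance energy balance: M c_p dT/dt = UA(T_amb − T).
dT/dt = (T_ss − T)/τ with T_ss = T_amb = 22.9400 °C, τ = M c_p/UA = 1445·2.369/6.284 = 544.749 s.
Solution: T(t) = T_ss + (T₀ − T_ss) e^(−t/τ).
T(263.3) = 22.9400 + (8.77000)·0.616719 = 28.3486 °C.

28.35 °C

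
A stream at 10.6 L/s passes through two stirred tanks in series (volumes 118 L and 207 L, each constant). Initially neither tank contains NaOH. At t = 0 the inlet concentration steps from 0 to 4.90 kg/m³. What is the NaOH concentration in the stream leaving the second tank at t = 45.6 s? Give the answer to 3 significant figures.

3.90 kg/m³

Time constants: τᵢ = Vᵢ/Q for each well-mixed tank.
τ₁ = 118/10.6 = 11.132 s; τ₂ = 207/10.6 = 19.528 s.
Tank 1: C₁ = C_in(1 − e^(−t/τ₁)). Tank 2 (τ₁ ≠ τ₂): C₂ = C_in[1 − (τ₁ e^(−t/τ₁) − τ₂ e^(−t/τ₂))/(τ₁ − τ₂)].
At t = 45.6: e^(−t/τ₁) = 0.016635, e^(−t/τ₂) = 0.096803.
C₂ = 4.90·[1 − (11.132·0.016635 − 19.528·0.096803)/(-8.3962)] = 4.90·0.79691 = 3.9048 kg/m³.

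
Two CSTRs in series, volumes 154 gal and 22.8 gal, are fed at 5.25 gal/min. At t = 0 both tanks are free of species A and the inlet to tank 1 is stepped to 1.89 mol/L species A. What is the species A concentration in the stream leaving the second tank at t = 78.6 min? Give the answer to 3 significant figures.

Time constants: τᵢ = Vᵢ/Q for each well-mixed tank.
τ₁ = 154/5.25 = 29.333 min; τ₂ = 22.8/5.25 = 4.3429 min.
Solving the cascade with C₁(0)=C₂(0)=0 gives C₂(t) = C_in[1 − (τ₁ e^(−t/τ₁) − τ₂ e^(−t/τ₂))/(τ₁ − τ₂)].
At t = 78.6: e^(−t/τ₁) = 0.068594, e^(−t/τ₂) = 1.3799e-08.
C₂ = 1.89·[1 − (29.333·0.068594 − 4.3429·1.3799e-08)/(24.990)] = 1.89·0.91949 = 1.7378 mol/L.

1.74 mol/L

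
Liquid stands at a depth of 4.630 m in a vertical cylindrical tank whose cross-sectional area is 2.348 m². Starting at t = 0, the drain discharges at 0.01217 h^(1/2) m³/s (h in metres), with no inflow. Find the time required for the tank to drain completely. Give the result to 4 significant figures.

With no inflow, A dh/dt = −0.01217 √h.
∫ h^(−1/2) dh = −(0.01217/A) ∫ dt, giving 2√h = 2√h₀ − (0.01217/A) t.
Set h = 0: 2√h₀ = (0.01217/A) t_empty ⇒ t_empty = 2A√h₀/0.01217.
t_empty = 2·2.348·√4.630/0.01217 = 4.69600·2.15174/0.01217 = 830.287 s.

830.3 s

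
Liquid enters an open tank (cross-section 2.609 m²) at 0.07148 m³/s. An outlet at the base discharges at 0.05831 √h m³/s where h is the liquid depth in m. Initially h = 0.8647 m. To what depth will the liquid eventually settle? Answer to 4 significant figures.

1.503 m

Accumulation of liquid (constant cross-section A): A dh/dt = Q_in − 0.05831 √h. At steady state dh/dt = 0:
Q_in = 0.05831 √h_ss ⇒ √h_ss = 0.07148/0.05831 = 1.22586.
h_ss = 1.22586² = 1.50274 m. (Since h₀ = 0.8647 m < h_ss, the level will rise toward this value.)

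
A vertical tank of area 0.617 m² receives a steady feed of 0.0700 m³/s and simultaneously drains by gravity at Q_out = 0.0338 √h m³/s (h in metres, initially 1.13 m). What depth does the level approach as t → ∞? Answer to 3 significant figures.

Volume balance on the tank: A dh/dt = Q_in − 0.0338 √h. At steady state dh/dt = 0:
Q_in = 0.0338 √h_ss ⇒ √h_ss = 0.0700/0.0338 = 2.0710.
h_ss = 2.0710² = 4.2891 m. (Since h₀ = 1.13 m < h_ss, the level will rise toward this value.)

4.29 m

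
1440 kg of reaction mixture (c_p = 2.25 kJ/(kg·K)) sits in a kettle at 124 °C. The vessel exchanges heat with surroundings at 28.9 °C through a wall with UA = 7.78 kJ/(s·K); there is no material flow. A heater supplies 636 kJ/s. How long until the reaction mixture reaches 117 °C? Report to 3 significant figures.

Lumped-capacitance energy balance: M c_p dT/dt = UA(T_amb − T) + Q̇.
τ = M c_p/UA = 416.45 s; T_ss = T_amb + Q̇/UA = 28.9 + 636/7.78 = 110.65 °C.
T(t) = T_ss + (T₀ − T_ss)e^(−t/τ); set T = 117:
t = −τ ln[(T − T_ss)/(T₀ − T_ss)] = −416.45 · ln(0.47573) = 309.38 s.

309 s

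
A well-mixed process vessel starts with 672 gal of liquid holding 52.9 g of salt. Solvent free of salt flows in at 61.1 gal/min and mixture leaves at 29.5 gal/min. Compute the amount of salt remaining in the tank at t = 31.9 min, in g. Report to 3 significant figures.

22.5 g

Total volume: dV/dt = Q_in − Q_out = 31.600 gal/min, so V(t) = 672 + 31.600 t and V(31.9) = 1680.0 gal.
No salt enters, so dm/dt = −Q_out · (m/V).
Separate: dm/m = −Q_out dt/V(t) ⇒ ln(m/m₀) = −(Q_out/(Q_in−Q_out)) ln(V/V₀).
m = m₀ (V₀/V)^(Q_out/(Q_in−Q_out)) = 52.9 × (672/1680.0)^(0.93354) = 22.488 g.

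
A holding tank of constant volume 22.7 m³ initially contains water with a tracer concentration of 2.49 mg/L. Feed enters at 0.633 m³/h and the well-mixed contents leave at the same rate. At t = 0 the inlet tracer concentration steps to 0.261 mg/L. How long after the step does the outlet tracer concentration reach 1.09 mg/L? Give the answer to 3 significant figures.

Species balance: V dC/dt = Q(C_in − C) ⇒ τ = V/Q = 35.861 h.
C(t) = C_in + (C₀ − C_in) e^(−t/τ). Set C = 1.09 and solve for t:
e^(−t/τ) = (C − C_in)/(C₀ − C_in) = (1.09 − 0.261)/(2.49 − 0.261) = 0.37192
t = −τ ln(…) = 35.861 × 0.98909 = 35.470 h.

35.5 h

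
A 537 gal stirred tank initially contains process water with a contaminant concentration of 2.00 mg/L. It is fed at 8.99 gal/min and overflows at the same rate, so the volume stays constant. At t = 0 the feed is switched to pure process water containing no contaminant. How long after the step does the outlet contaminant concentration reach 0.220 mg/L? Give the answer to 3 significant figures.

132 min

Species balance: V dC/dt = Q(C_in − C) ⇒ τ = V/Q = 59.733 min.
C(t) = C_in + (C₀ − C_in) e^(−t/τ). Set C = 0.220 and solve for t:
e^(−t/τ) = (C − C_in)/(C₀ − C_in) = (0.220 − 0)/(2.00 − 0) = 0.11000
t = −τ ln(…) = 59.733 × 2.2073 = 131.85 min.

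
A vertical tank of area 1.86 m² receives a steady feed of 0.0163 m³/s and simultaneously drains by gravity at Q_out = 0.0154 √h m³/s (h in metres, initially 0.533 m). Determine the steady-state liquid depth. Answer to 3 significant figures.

1.12 m

Volume balance on the tank: A dh/dt = Q_in − 0.0154 √h. At steady state dh/dt = 0:
Q_in = 0.0154 √h_ss ⇒ √h_ss = 0.0163/0.0154 = 1.0584.
h_ss = 1.0584² = 1.1203 m. (Since h₀ = 0.533 m < h_ss, the level will rise toward this value.)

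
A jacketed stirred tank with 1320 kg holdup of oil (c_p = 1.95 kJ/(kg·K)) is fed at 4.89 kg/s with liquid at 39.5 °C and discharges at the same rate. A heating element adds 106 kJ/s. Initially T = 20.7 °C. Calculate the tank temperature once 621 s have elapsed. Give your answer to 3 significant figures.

47.6 °C

Energy balance: M c_p dT/dt = ṁ c_p (T_in − T) + 106.
τ = M/ṁ = 269.94 s; T_ss = T_in + Q̇/(ṁ c_p) = 39.5 + 106/(4.89·1.95) = 50.616 °C.
Integrating: T(t) = T_ss + (T₀ − T_ss) e^(−t/τ).
T(621) = 50.616 + (-29.916)·e^(−621/269.94) = 50.616 + (-29.916)·0.10021 = 47.619 °C.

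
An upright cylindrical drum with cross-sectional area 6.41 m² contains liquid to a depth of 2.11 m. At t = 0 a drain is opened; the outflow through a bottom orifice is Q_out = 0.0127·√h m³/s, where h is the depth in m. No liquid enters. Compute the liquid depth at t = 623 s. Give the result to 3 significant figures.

0.698 m

Accumulation of liquid (constant cross-section A): A dh/dt = −0.0127 √h.
∫ h^(−1/2) dh = −(0.0127/A) ∫ dt, giving 2√h = 2√h₀ − (0.0127/A) t.
√h = √2.11 − 0.0127·623/(2·6.41) = 1.4526 − 0.61717 = 0.83542.
h = 0.83542² = 0.69792 m.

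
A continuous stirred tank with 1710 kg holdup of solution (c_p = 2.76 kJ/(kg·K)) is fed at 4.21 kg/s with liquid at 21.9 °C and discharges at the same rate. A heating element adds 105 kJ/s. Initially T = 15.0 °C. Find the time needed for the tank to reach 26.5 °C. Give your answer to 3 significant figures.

Unsteady energy balance on the tank contents: M c_p dT/dt = ṁ c_p (T_in − T) + 105.
τ = M/ṁ = 406.18 s; T_ss = T_in + Q̇/(ṁ c_p) = 30.936 °C.
T(t) = T_ss + (T₀ − T_ss) e^(−t/τ). Set T = 26.5:
e^(−t/τ) = (26.5 − 30.936)/(15.0 − 30.936) = 0.27838
t = −406.18 · ln(0.27838) = 519.40 s.

519 s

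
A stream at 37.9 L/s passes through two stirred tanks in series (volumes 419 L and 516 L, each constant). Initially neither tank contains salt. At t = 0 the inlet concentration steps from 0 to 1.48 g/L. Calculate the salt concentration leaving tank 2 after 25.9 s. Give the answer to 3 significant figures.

Each tank obeys Vᵢ dCᵢ/dt = Q(Cᵢ₋₁ − Cᵢ), so τᵢ = Vᵢ/Q.
τ₁ = 419/37.9 = 11.055 s; τ₂ = 516/37.9 = 13.615 s.
Tank 1: C₁ = C_in(1 − e^(−t/τ₁)). Tank 2 (τ₁ ≠ τ₂): C₂ = C_in[1 − (τ₁ e^(−t/τ₁) − τ₂ e^(−t/τ₂))/(τ₁ − τ₂)].
At t = 25.9: e^(−t/τ₁) = 0.096064, e^(−t/τ₂) = 0.14922.
C₂ = 1.48·[1 − (11.055·0.096064 − 13.615·0.14922)/(-2.5594)] = 1.48·0.62118 = 0.91934 g/L.

0.919 g/L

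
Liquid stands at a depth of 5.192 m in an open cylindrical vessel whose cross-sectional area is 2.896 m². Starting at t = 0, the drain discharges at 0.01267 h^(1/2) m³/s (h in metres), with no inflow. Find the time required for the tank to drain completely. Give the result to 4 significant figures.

1042 s

Volume balance on the tank: A dh/dt = −0.01267 √h.
Separate and integrate: 2(√h − √h₀) = −(0.01267/A) t.
Set h = 0: 2√h₀ = (0.01267/A) t_empty ⇒ t_empty = 2A√h₀/0.01267.
t_empty = 2·2.896·√5.192/0.01267 = 5.79200·2.27860/0.01267 = 1041.64 s.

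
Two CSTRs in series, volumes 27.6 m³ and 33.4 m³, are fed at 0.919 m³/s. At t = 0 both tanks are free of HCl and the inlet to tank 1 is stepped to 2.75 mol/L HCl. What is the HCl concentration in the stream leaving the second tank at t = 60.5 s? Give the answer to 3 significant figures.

1.50 mol/L

Species balance on tank i: dCᵢ/dt = (Cᵢ₋₁ − Cᵢ)/τᵢ with τᵢ = Vᵢ/Q.
τ₁ = 27.6/0.919 = 30.033 s; τ₂ = 33.4/0.919 = 36.344 s.
Tank 1: C₁ = C_in(1 − e^(−t/τ₁)). Tank 2 (τ₁ ≠ τ₂): C₂ = C_in[1 − (τ₁ e^(−t/τ₁) − τ₂ e^(−t/τ₂))/(τ₁ − τ₂)].
At t = 60.5: e^(−t/τ₁) = 0.13339, e^(−t/τ₂) = 0.18926.
C₂ = 2.75·[1 − (30.033·0.13339 − 36.344·0.18926)/(-6.3112)] = 2.75·0.54490 = 1.4985 mol/L.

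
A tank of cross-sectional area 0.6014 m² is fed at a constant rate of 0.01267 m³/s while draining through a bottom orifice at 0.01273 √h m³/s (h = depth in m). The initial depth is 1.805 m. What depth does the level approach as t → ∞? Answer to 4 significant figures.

A dh/dt = Q_in − 0.01273 √h. Steady state requires inflow = outflow:
Q_in = 0.01273 √h_ss ⇒ √h_ss = 0.01267/0.01273 = 0.995287.
h_ss = 0.995287² = 0.990596 m. (Since h₀ = 1.805 m > h_ss, the level will fall toward this value.)

0.9906 m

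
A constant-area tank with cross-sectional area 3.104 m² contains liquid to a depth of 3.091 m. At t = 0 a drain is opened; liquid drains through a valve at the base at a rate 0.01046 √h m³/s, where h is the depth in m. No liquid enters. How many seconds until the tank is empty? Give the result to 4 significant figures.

Volume balance on the tank: A dh/dt = −0.01046 √h.
∫ h^(−1/2) dh = −(0.01046/A) ∫ dt, giving 2√h = 2√h₀ − (0.01046/A) t.
Tank is empty when √h = 0: t_empty = 2A√h₀/0.01046.
t_empty = 2·3.104·√3.091/0.01046 = 6.20800·1.75812/0.01046 = 1043.44 s.

1043 s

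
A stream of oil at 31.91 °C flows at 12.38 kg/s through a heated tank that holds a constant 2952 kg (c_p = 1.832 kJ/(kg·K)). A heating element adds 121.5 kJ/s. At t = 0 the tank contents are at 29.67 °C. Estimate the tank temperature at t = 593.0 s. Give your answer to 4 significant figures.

36.64 °C

M c_p dT/dt = ṁ c_p (T_in − T) + Q̇.
Rearrange: dT/dt = (T_ss − T)/τ with τ = M/ṁ = 238.449 s and T_ss = T_in + Q̇/(ṁ c_p) = 37.2671 °C.
Solution: T(t) = T_ss + (T₀ − T_ss) e^(−t/τ).
T(593.0) = 37.2671 + (-7.59711)·e^(−593.0/238.449) = 37.2671 + (-7.59711)·0.0831671 = 36.6353 °C.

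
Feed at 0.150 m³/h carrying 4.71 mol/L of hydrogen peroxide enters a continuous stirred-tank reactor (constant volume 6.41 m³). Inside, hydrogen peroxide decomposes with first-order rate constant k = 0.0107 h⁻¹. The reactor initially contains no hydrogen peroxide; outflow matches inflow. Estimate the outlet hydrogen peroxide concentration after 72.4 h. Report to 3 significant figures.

Species balance: V dC/dt = Q C_in − Q C − k V C.
dC/dt = (Q/V) C_in − (Q/V + k) C; effective rate a = Q/V + k = 0.023401 + 0.0107 = 0.034101 h⁻¹.
C_ss = Q C_in/(Q + kV) = 3.2321 mol/L; C(t) = C_ss + (C₀ − C_ss) e^(−a t).
C(72.4) = 3.2321 + (-3.2321)·e^(−0.034101·72.4) = 3.2321 + (-3.2321)·0.084677 = 2.9584 mol/L.

2.96 mol/L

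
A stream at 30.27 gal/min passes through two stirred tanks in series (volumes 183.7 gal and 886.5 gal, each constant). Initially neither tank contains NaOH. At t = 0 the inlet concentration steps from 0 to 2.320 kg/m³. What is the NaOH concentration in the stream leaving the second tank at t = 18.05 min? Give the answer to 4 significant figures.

0.7709 kg/m³

Each tank obeys Vᵢ dCᵢ/dt = Q(Cᵢ₋₁ − Cᵢ), so τᵢ = Vᵢ/Q.
τ₁ = 183.7/30.27 = 6.06871 min; τ₂ = 886.5/30.27 = 29.2864 min.
Tank 1: C₁ = C_in(1 − e^(−t/τ₁)). Tank 2 (τ₁ ≠ τ₂): C₂ = C_in[1 − (τ₁ e^(−t/τ₁) − τ₂ e^(−t/τ₂))/(τ₁ − τ₂)].
At t = 18.05: e^(−t/τ₁) = 0.0510847, e^(−t/τ₂) = 0.539924.
C₂ = 2.320·[1 − (6.06871·0.0510847 − 29.2864·0.539924)/(-23.2177)] = 2.320·0.332301 = 0.770939 kg/m³.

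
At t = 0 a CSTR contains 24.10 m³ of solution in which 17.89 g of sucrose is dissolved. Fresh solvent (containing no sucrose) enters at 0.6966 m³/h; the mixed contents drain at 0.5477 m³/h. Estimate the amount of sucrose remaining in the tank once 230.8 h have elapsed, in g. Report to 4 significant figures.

Total volume: dV/dt = Q_in − Q_out = 0.148900 m³/h, so V(t) = 24.10 + 0.148900 t and V(230.8) = 58.4661 m³.
No sucrose enters, so dm/dt = −Q_out · (m/V).
Separate: dm/m = −Q_out dt/V(t) ⇒ ln(m/m₀) = −(Q_out/(Q_in−Q_out)) ln(V/V₀).
m = m₀ (V₀/V)^(Q_out/(Q_in−Q_out)) = 17.89 × (24.10/58.4661)^(3.67831) = 0.686873 g.

0.6869 g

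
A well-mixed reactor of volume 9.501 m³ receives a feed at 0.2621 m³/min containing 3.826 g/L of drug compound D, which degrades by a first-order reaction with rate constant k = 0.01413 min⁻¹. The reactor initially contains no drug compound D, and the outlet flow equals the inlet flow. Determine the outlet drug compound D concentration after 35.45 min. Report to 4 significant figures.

Species balance: V dC/dt = Q C_in − Q C − k V C.
dC/dt = (Q/V) C_in − (Q/V + k) C; effective rate a = Q/V + k = 0.0275866 + 0.01413 = 0.0417166 min⁻¹.
C_ss = Q C_in/(Q + kV) = 2.53008 g/L; C(t) = C_ss + (C₀ − C_ss) e^(−a t).
C(35.45) = 2.53008 + (-2.53008)·e^(−0.0417166·35.45) = 2.53008 + (-2.53008)·0.227899 = 1.95348 g/L.

1.953 g/L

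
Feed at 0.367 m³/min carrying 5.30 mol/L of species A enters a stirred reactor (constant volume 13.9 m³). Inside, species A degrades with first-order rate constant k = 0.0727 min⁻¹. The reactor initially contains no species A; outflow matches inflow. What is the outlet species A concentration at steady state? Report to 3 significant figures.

1.41 mol/L

V dC/dt = Q(C_in − C) − k V C.
Steady state (dC/dt = 0): C_ss = Q C_in/(Q + kV) = C_in/(1 + kV/Q).
C_ss = 0.367·5.30/(0.367 + 0.0727·13.9) = 1.9451/1.3775 = 1.4120 mol/L.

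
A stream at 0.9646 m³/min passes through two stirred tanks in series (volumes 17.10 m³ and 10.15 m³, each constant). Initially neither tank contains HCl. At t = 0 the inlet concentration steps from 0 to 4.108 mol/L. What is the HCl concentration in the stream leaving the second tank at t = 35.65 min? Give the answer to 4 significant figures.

2.958 mol/L

Species balance on tank i: dCᵢ/dt = (Cᵢ₋₁ − Cᵢ)/τᵢ with τᵢ = Vᵢ/Q.
τ₁ = 17.10/0.9646 = 17.7276 min; τ₂ = 10.15/0.9646 = 10.5225 min.
Solving the cascade with C₁(0)=C₂(0)=0 gives C₂(t) = C_in[1 − (τ₁ e^(−t/τ₁) − τ₂ e^(−t/τ₂))/(τ₁ − τ₂)].
At t = 35.65: e^(−t/τ₁) = 0.133856, e^(−t/τ₂) = 0.0337769.
C₂ = 4.108·[1 − (17.7276·0.133856 − 10.5225·0.0337769)/(7.20506)] = 4.108·0.719986 = 2.95770 mol/L.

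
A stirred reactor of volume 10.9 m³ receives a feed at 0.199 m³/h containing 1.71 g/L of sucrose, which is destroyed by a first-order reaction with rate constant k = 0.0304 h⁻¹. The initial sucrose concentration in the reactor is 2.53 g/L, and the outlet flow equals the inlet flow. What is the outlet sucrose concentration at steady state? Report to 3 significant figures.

0.642 g/L

Species balance: V dC/dt = Q C_in − Q C − k V C.
At steady state: 0 = Q C_in − (Q + kV) C_ss, so C_ss = Q C_in/(Q + kV).
C_ss = 0.199·1.71/(0.199 + 0.0304·10.9) = 0.34029/0.53036 = 0.64162 g/L.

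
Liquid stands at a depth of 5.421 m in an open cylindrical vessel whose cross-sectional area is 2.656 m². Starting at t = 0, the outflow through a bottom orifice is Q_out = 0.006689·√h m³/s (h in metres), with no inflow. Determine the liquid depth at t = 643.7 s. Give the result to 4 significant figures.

2.304 m

A dh/dt = −Q_out = −0.006689 √h.
∫ h^(−1/2) dh = −(0.006689/A) ∫ dt, giving 2√h = 2√h₀ − (0.006689/A) t.
√h = √5.421 − 0.006689·643.7/(2·2.656) = 2.32830 − 0.810563 = 1.51774.
h = 1.51774² = 2.30354 m.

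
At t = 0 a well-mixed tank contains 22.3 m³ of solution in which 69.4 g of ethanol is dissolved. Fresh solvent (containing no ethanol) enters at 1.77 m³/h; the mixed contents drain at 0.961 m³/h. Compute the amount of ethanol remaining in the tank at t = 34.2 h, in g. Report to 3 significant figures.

26.6 g

Let m(t) be the amount of ethanol. Volume: V(t) = V₀ + (Q_in − Q_out) t = 22.3 + 0.80900 t; V(34.2) = 49.968 m³.
Species balance (pure solvent in): dm/dt = −Q_out · m/V(t).
Separate: dm/m = −Q_out dt/V(t) ⇒ ln(m/m₀) = −(Q_out/(Q_in−Q_out)) ln(V/V₀).
m = m₀ (V₀/V)^(Q_out/(Q_in−Q_out)) = 69.4 × (22.3/49.968)^(1.1879) = 26.616 g.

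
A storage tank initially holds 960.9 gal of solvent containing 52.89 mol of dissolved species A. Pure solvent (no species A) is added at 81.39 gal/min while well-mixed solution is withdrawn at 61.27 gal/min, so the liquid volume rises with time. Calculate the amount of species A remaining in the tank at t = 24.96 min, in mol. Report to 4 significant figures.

Let m(t) be the amount of species A. Volume: V(t) = V₀ + (Q_in − Q_out) t = 960.9 + 20.1200 t; V(24.96) = 1463.10 gal.
Species balance (pure solvent in): dm/dt = −Q_out · m/V(t).
Separate: dm/m = −Q_out dt/V(t) ⇒ ln(m/m₀) = −(Q_out/(Q_in−Q_out)) ln(V/V₀).
m = m₀ (V₀/V)^(Q_out/(Q_in−Q_out)) = 52.89 × (960.9/1463.10)^(3.04523) = 14.7005 mol.

14.70 mol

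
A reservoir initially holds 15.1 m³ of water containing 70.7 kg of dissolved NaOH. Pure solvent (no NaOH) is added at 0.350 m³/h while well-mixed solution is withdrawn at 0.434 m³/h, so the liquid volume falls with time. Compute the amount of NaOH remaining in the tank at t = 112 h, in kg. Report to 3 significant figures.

Total volume: dV/dt = Q_in − Q_out = -0.084000 m³/h, so V(t) = 15.1 − 0.084000 t and V(112) = 5.6920 m³.
No NaOH enters, so dm/dt = −Q_out · (m/V).
dm/m = −Q_out dt/(V₀ − 0.084000 t); integrating gives ln(m/m₀) = −(Q_out/(Q_in−Q_out)) ln(V/V₀).
m = m₀ (V₀/V)^(Q_out/(Q_in−Q_out)) = 70.7 × (15.1/5.6920)^(-5.1667) = 0.45734 kg.

0.457 kg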